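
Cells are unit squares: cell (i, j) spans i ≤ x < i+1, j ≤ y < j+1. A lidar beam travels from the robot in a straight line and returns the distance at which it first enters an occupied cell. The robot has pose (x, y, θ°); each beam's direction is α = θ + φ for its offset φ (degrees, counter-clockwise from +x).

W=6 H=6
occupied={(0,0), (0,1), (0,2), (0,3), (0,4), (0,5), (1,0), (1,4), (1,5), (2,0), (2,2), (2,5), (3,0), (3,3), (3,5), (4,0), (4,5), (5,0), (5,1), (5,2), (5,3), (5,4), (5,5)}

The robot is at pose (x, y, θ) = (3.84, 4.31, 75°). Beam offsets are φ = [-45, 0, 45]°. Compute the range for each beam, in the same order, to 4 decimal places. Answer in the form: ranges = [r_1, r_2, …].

beam 1: φ=-45°, α=30°
  cosα=0.8660 sinα=0.5000 | (3,4) | tMaxX 0.1848 tMaxY 1.3800 | tΔX 1.1547 tΔY 2.0000
    t=0.1848 [x] (4,4)
    t=1.3395 [x] (5,4) — stop
  → r_1 = 1.3395
beam 2: φ=0°, α=75°
  cosα=0.2588 sinα=0.9659 | (3,4) | tMaxX 0.6182 tMaxY 0.7143 | tΔX 3.8637 tΔY 1.0353
    t=0.6182 [x] (4,4)
    t=0.7143 [y] (4,5) — stop
  → r_2 = 0.7143
beam 3: φ=45°, α=120°
  cosα=-0.5000 sinα=0.8660 | (3,4) | tMaxX 1.6800 tMaxY 0.7967 | tΔX 2.0000 tΔY 1.1547
    t=0.7967 [y] (3,5) — stop
  → r_3 = 0.7967

ranges = [1.3395, 0.7143, 0.7967]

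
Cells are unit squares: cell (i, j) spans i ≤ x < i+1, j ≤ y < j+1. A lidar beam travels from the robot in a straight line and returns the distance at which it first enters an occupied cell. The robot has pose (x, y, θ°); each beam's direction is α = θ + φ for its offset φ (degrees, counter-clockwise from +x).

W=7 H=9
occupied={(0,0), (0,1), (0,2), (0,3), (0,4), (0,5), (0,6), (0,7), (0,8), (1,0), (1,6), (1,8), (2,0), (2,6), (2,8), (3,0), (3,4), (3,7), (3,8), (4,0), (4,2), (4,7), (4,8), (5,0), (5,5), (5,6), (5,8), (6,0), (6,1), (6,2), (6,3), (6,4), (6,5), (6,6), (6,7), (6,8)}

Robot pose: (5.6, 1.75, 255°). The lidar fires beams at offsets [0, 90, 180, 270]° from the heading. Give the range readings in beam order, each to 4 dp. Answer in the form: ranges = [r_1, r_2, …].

ranges = [0.7765, 0.4141, 1.5455, 0.9659]

beam 1: φ=0°, α=255°
  d=(-0.2588,-0.9659)  start (5,1)  tX=2.3182 tY=0.7765  stride 1/|dx|=3.8637 1/|dy|=1.0353
    cross y-line → (5,0), t=0.7765 (wall)
  → r_1 = 0.7765
beam 2: φ=90°, α=345°
  d=(0.9659,-0.2588)  start (5,1)  tX=0.4141 tY=2.8978  stride 1/|dx|=1.0353 1/|dy|=3.8637
    cross x-line → (6,1), t=0.4141 (wall)
  → r_2 = 0.4141
beam 3: φ=180°, α=75°
  d=(0.2588,0.9659)  start (5,1)  tX=1.5455 tY=0.2588  stride 1/|dx|=3.8637 1/|dy|=1.0353
    cross y-line → (5,2), t=0.2588
    cross y-line → (5,3), t=1.2941
    cross x-line → (6,3), t=1.5455 (wall)
  → r_3 = 1.5455
beam 4: φ=270°, α=165°
  d=(-0.9659,0.2588)  start (5,1)  tX=0.6212 tY=0.9659  stride 1/|dx|=1.0353 1/|dy|=3.8637
    cross x-line → (4,1), t=0.6212
    cross y-line → (4,2), t=0.9659 (wall)
  → r_4 = 0.9659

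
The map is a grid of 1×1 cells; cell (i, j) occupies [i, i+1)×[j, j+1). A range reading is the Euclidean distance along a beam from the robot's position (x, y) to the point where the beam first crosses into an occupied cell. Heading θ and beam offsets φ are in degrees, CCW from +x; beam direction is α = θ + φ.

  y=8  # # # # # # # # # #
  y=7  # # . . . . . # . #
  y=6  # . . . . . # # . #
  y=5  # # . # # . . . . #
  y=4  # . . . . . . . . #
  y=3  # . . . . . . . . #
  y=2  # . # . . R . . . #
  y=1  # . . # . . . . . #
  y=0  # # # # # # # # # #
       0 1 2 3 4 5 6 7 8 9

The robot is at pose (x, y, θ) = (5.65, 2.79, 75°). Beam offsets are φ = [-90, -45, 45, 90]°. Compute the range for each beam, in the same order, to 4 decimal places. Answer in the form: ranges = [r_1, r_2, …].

ranges = [3.4682, 3.8682, 2.5519, 4.8140]

beam 1: φ=-90°, α=345°
  cosα=0.9659 sinα=-0.2588 | (5,2) | tMaxX 0.3623 tMaxY 3.0523 | tΔX 1.0353 tΔY 3.8637
    t=0.3623 [x] (6,2)
    t=1.3976 [x] (7,2)
    t=2.4329 [x] (8,2)
    t=3.0523 [y] (8,1)
    t=3.4682 [x] (9,1) — stop
  → r_1 = 3.4682
beam 2: φ=-45°, α=30°
  cosα=0.8660 sinα=0.5000 | (5,2) | tMaxX 0.4041 tMaxY 0.4200 | tΔX 1.1547 tΔY 2.0000
    t=0.4041 [x] (6,2)
    t=0.4200 [y] (6,3)
    t=1.5588 [x] (7,3)
    t=2.4200 [y] (7,4)
    t=2.7135 [x] (8,4)
    t=3.8682 [x] (9,4) — stop
  → r_2 = 3.8682
beam 3: φ=45°, α=120°
  cosα=-0.5000 sinα=0.8660 | (5,2) | tMaxX 1.3000 tMaxY 0.2425 | tΔX 2.0000 tΔY 1.1547
    t=0.2425 [y] (5,3)
    t=1.3000 [x] (4,3)
    t=1.3972 [y] (4,4)
    t=2.5519 [y] (4,5) — stop
  → r_3 = 2.5519
beam 4: φ=90°, α=165°
  cosα=-0.9659 sinα=0.2588 | (5,2) | tMaxX 0.6729 tMaxY 0.8114 | tΔX 1.0353 tΔY 3.8637
    t=0.6729 [x] (4,2)
    t=0.8114 [y] (4,3)
    t=1.7082 [x] (3,3)
    t=2.7435 [x] (2,3)
    t=3.7788 [x] (1,3)
    t=4.6751 [y] (1,4)
    t=4.8140 [x] (0,4) — stop
  → r_4 = 4.8140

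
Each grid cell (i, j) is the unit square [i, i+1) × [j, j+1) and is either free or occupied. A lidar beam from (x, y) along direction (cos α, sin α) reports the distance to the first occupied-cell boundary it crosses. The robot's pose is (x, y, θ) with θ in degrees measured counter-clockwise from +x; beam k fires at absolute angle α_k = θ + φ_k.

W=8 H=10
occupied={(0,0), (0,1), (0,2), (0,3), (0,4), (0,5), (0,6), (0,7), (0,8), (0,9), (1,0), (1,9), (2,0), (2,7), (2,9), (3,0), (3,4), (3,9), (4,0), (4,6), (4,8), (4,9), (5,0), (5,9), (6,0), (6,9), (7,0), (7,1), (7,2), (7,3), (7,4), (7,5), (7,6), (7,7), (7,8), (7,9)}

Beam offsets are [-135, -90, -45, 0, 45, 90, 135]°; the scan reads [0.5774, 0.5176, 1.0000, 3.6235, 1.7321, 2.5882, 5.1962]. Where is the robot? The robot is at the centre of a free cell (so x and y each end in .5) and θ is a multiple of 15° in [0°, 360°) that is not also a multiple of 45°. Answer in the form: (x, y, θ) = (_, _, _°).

(x, y, θ) = (6.5, 5.5, 105°)

Candidates: 44 free-cell centres × 16 headings = 704 poses. Raycast each; keep the one whose scan matches to 4 dp.
  (2.5, 6.5, 30°): beam 1 = 5.6940 ≠ 0.5774 ✗
  (2.5, 5.5, 285°): beam 1 = 1.7321 ≠ 0.5774 ✗
  (2.5, 6.5, 210°): beam 1 = 0.5176 ≠ 0.5774 ✗
  …
  (6.5, 5.5, 105°): r_1=0.5774, r_2=0.5176, r_3=1.0000, r_4=3.6235, r_5=1.7321, r_6=2.5882, r_7=5.1962 — all match ✓
Only this pose fits every beam.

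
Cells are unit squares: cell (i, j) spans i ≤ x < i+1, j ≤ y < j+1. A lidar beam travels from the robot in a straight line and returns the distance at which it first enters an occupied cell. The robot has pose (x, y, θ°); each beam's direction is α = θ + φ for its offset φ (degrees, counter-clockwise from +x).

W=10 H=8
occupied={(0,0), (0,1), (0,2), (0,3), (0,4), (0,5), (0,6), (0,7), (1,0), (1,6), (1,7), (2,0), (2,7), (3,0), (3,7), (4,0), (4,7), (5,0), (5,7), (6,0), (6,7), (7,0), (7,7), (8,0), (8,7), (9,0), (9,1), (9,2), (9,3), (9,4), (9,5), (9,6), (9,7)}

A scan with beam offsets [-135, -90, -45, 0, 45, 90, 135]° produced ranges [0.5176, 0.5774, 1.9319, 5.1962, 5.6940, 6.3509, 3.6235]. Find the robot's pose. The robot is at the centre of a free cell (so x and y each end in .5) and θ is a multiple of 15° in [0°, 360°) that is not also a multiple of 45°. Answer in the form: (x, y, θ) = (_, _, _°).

The pose lattice has 47·16 = 752 candidates. Test each by forward raycasting.
  (2.5, 1.5, 330°): beam 1 = 1.5529 ≠ 0.5176 ✗
  (7.5, 1.5, 210°): beam 1 = 5.6940 ≠ 0.5176 ✗
  (8.5, 5.5, 165°): beam 1 = 0.5774 ≠ 0.5176 ✗
  (8.5, 5.5, 150°): beam 2 = 1.0000 ≠ 0.5774 ✗
  …
  (5.5, 6.5, 210°): r_1=0.5176, r_2=0.5774, r_3=1.9319, r_4=5.1962, r_5=5.6940, r_6=6.3509, r_7=3.6235 — all match ✓
Unique over the lattice → pose = (5.5, 6.5, 210°).

(x, y, θ) = (5.5, 6.5, 210°)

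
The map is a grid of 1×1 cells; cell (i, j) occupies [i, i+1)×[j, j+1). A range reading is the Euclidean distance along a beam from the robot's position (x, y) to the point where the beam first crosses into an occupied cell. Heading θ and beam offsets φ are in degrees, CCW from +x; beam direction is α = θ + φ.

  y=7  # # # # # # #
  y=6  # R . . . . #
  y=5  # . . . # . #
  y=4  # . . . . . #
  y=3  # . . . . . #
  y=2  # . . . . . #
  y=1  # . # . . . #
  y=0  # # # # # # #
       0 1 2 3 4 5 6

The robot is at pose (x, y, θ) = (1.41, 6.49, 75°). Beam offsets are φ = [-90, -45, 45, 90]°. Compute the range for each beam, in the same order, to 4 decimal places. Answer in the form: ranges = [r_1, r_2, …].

ranges = [2.6814, 1.0200, 0.5889, 0.4245]

beam 1: φ=-90°, α=345°
  direction (0.9659, -0.2588); cell (1,6); t to first gridline: x 0.6108, y 1.8932 (then +1.0353 / +3.8637)
    (2,6) via x @ 0.6108
    (3,6) via x @ 1.6461
    (3,5) via y @ 1.8932
    (4,5) via x @ 2.6814  # hit
  → r_1 = 2.6814
beam 2: φ=-45°, α=30°
  direction (0.8660, 0.5000); cell (1,6); t to first gridline: x 0.6813, y 1.0200 (then +1.1547 / +2.0000)
    (2,6) via x @ 0.6813
    (2,7) via y @ 1.0200  # hit
  → r_2 = 1.0200
beam 3: φ=45°, α=120°
  direction (-0.5000, 0.8660); cell (1,6); t to first gridline: x 0.8200, y 0.5889 (then +2.0000 / +1.1547)
    (1,7) via y @ 0.5889  # hit
  → r_3 = 0.5889
beam 4: φ=90°, α=165°
  direction (-0.9659, 0.2588); cell (1,6); t to first gridline: x 0.4245, y 1.9705 (then +1.0353 / +3.8637)
    (0,6) via x @ 0.4245  # hit
  → r_4 = 0.4245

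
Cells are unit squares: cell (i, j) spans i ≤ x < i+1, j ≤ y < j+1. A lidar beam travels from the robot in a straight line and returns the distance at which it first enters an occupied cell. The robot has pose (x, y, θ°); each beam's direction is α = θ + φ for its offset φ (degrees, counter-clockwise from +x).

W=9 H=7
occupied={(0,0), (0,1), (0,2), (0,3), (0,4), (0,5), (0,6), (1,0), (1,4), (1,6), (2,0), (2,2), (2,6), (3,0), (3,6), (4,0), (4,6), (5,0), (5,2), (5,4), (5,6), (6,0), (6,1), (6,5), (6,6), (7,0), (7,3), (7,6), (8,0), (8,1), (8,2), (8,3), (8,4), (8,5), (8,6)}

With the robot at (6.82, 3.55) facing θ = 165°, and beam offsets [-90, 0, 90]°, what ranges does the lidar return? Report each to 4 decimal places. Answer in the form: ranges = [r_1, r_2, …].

ranges = [2.5364, 1.7387, 1.6047]

beam 1: φ=-90°, α=75°
  d=(0.2588,0.9659)  start (6,3)  tX=0.6955 tY=0.4659  stride 1/|dx|=3.8637 1/|dy|=1.0353
    cross y-line → (6,4), t=0.4659
    cross x-line → (7,4), t=0.6955
    cross y-line → (7,5), t=1.5012
    cross y-line → (7,6), t=2.5364 (wall)
  → r_1 = 2.5364
beam 2: φ=0°, α=165°
  d=(-0.9659,0.2588)  start (6,3)  tX=0.8489 tY=1.7387  stride 1/|dx|=1.0353 1/|dy|=3.8637
    cross x-line → (5,3), t=0.8489
    cross y-line → (5,4), t=1.7387 (wall)
  → r_2 = 1.7387
beam 3: φ=90°, α=255°
  d=(-0.2588,-0.9659)  start (6,3)  tX=3.1682 tY=0.5694  stride 1/|dx|=3.8637 1/|dy|=1.0353
    cross y-line → (6,2), t=0.5694
    cross y-line → (6,1), t=1.6047 (wall)
  → r_3 = 1.6047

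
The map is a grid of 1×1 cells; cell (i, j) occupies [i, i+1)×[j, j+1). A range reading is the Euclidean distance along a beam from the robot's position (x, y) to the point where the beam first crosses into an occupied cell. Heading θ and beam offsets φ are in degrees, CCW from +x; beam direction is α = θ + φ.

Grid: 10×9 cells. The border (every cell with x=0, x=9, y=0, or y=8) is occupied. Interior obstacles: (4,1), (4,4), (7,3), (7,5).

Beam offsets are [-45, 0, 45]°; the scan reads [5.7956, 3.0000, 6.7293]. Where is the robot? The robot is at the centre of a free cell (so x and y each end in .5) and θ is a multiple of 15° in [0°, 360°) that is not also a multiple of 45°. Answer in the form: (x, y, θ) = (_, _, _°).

Candidates: 52 free-cell centres × 16 headings = 832 poses. Raycast each; keep the one whose scan matches to 4 dp.
  (1.5, 7.5, 195°): beam 1 = 0.5774 ≠ 5.7956 ✗
  (5.5, 3.5, 105°): beam 1 = 5.1962 ≠ 5.7956 ✗
  (8.5, 6.5, 165°): beam 1 = 1.7321 ≠ 5.7956 ✗
  (5.5, 2.5, 120°): beam 1 = 5.6940 ≠ 5.7956 ✗
  (6.5, 7.5, 75°): beam 1 = 1.0000 ≠ 5.7956 ✗
  …
  (2.5, 7.5, 300°): r_1=5.7956, r_2=3.0000, r_3=6.7293 — all match ✓
No second candidate reproduces the full scan.

(x, y, θ) = (2.5, 7.5, 300°)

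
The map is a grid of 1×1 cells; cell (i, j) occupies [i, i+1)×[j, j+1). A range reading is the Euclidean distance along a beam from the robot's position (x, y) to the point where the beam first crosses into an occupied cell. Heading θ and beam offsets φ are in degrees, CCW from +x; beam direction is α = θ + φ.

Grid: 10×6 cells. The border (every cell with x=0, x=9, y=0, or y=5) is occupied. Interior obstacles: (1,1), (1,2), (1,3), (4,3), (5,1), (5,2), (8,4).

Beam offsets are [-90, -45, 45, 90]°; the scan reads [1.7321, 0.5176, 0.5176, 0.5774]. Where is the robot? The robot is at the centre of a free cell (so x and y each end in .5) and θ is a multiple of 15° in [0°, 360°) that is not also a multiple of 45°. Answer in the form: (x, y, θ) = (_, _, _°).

Candidates: 25 free-cell centres × 16 headings = 400 poses. Raycast each; keep the one whose scan matches to 4 dp.
  (4.5, 4.5, 195°): beam 1 = 0.5176 ≠ 1.7321 ✗
  (3.5, 4.5, 150°): beam 1 = 0.5774 ≠ 1.7321 ✗
  (6.5, 2.5, 60°): beam 1 = 2.8868 ≠ 1.7321 ✗
  (4.5, 2.5, 285°): beam 1 = 2.5882 ≠ 1.7321 ✗
  …
  (5.5, 3.5, 210°): r_1=1.7321, r_2=0.5176, r_3=0.5176, r_4=0.5774 — all match ✓
Unique over the lattice → pose = (5.5, 3.5, 210°).

(x, y, θ) = (5.5, 3.5, 210°)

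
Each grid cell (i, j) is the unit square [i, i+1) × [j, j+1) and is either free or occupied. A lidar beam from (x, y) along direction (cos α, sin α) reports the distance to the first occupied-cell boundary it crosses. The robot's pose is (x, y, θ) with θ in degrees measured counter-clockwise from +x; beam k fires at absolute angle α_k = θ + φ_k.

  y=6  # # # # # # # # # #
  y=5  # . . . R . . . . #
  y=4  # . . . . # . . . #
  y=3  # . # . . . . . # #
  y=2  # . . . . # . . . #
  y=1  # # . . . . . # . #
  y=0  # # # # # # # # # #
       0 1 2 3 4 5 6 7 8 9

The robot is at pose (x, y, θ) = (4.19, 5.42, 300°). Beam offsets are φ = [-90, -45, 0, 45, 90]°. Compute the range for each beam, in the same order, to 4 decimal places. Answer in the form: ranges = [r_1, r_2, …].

ranges = [3.6835, 4.5759, 1.6200, 1.6228, 1.1600]

beam 1: φ=-90°, α=210°
  cosα=-0.8660 sinα=-0.5000 | (4,5) | tMaxX 0.2194 tMaxY 0.8400 | tΔX 1.1547 tΔY 2.0000
    t=0.2194 [x] (3,5)
    t=0.8400 [y] (3,4)
    t=1.3741 [x] (2,4)
    t=2.5288 [x] (1,4)
    t=2.8400 [y] (1,3)
    t=3.6835 [x] (0,3) — stop
  → r_1 = 3.6835
beam 2: φ=-45°, α=255°
  cosα=-0.2588 sinα=-0.9659 | (4,5) | tMaxX 0.7341 tMaxY 0.4348 | tΔX 3.8637 tΔY 1.0353
    t=0.4348 [y] (4,4)
    t=0.7341 [x] (3,4)
    t=1.4701 [y] (3,3)
    t=2.5054 [y] (3,2)
    t=3.5406 [y] (3,1)
    t=4.5759 [y] (3,0) — stop
  → r_2 = 4.5759
beam 3: φ=0°, α=300°
  cosα=0.5000 sinα=-0.8660 | (4,5) | tMaxX 1.6200 tMaxY 0.4850 | tΔX 2.0000 tΔY 1.1547
    t=0.4850 [y] (4,4)
    t=1.6200 [x] (5,4) — stop
  → r_3 = 1.6200
beam 4: φ=45°, α=345°
  cosα=0.9659 sinα=-0.2588 | (4,5) | tMaxX 0.8386 tMaxY 1.6228 | tΔX 1.0353 tΔY 3.8637
    t=0.8386 [x] (5,5)
    t=1.6228 [y] (5,4) — stop
  → r_4 = 1.6228
beam 5: φ=90°, α=30°
  cosα=0.8660 sinα=0.5000 | (4,5) | tMaxX 0.9353 tMaxY 1.1600 | tΔX 1.1547 tΔY 2.0000
    t=0.9353 [x] (5,5)
    t=1.1600 [y] (5,6) — stop
  → r_5 = 1.1600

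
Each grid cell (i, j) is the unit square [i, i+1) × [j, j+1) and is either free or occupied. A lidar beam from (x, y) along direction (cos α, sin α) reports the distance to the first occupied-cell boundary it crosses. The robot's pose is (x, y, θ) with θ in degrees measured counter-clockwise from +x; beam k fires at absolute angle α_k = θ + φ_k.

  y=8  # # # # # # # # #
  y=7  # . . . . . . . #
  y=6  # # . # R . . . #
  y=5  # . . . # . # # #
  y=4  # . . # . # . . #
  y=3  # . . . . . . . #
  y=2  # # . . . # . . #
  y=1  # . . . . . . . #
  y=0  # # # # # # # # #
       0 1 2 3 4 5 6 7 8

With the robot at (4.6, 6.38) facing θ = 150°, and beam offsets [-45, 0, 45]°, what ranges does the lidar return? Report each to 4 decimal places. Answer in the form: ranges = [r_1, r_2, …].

beam 1: φ=-45°, α=105°
  dir = (cos 105°, sin 105°) = (-0.2588, 0.9659); from cell (4,6)
  next x-line at t=2.3182, next y-line at t=0.6419; Δt_x=3.8637, Δt_y=1.0353
    y: enter (4,7) at t=0.6419
    y: enter (4,8) at t=1.6771 ← occupied
  → r_1 = 1.6771
beam 2: φ=0°, α=150°
  dir = (cos 150°, sin 150°) = (-0.8660, 0.5000); from cell (4,6)
  next x-line at t=0.6928, next y-line at t=1.2400; Δt_x=1.1547, Δt_y=2.0000
    x: enter (3,6) at t=0.6928 ← occupied
  → r_2 = 0.6928
beam 3: φ=45°, α=195°
  dir = (cos 195°, sin 195°) = (-0.9659, -0.2588); from cell (4,6)
  next x-line at t=0.6212, next y-line at t=1.4682; Δt_x=1.0353, Δt_y=3.8637
    x: enter (3,6) at t=0.6212 ← occupied
  → r_3 = 0.6212

ranges = [1.6771, 0.6928, 0.6212]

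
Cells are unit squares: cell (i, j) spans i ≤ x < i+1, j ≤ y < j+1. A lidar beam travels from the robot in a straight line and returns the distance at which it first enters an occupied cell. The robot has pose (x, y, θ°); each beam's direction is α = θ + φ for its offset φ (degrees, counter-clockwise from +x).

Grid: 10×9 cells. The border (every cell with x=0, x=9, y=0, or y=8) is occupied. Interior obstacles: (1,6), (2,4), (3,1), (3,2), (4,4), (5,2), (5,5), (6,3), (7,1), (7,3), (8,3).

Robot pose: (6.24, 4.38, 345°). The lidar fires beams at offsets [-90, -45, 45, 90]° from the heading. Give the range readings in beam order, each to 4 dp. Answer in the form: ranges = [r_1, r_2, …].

beam 1: φ=-90°, α=255°
  cosα=-0.2588 sinα=-0.9659 | (6,4) | tMaxX 0.9273 tMaxY 0.3934 | tΔX 3.8637 tΔY 1.0353
    t=0.3934 [y] (6,3) — stop
  → r_1 = 0.3934
beam 2: φ=-45°, α=300°
  cosα=0.5000 sinα=-0.8660 | (6,4) | tMaxX 1.5200 tMaxY 0.4388 | tΔX 2.0000 tΔY 1.1547
    t=0.4388 [y] (6,3) — stop
  → r_2 = 0.4388
beam 3: φ=45°, α=30°
  cosα=0.8660 sinα=0.5000 | (6,4) | tMaxX 0.8776 tMaxY 1.2400 | tΔX 1.1547 tΔY 2.0000
    t=0.8776 [x] (7,4)
    t=1.2400 [y] (7,5)
    t=2.0323 [x] (8,5)
    t=3.1870 [x] (9,5) — stop
  → r_3 = 3.1870
beam 4: φ=90°, α=75°
  cosα=0.2588 sinα=0.9659 | (6,4) | tMaxX 2.9364 tMaxY 0.6419 | tΔX 3.8637 tΔY 1.0353
    t=0.6419 [y] (6,5)
    t=1.6771 [y] (6,6)
    t=2.7124 [y] (6,7)
    t=2.9364 [x] (7,7)
    t=3.7477 [y] (7,8) — stop
  → r_4 = 3.7477

ranges = [0.3934, 0.4388, 3.1870, 3.7477]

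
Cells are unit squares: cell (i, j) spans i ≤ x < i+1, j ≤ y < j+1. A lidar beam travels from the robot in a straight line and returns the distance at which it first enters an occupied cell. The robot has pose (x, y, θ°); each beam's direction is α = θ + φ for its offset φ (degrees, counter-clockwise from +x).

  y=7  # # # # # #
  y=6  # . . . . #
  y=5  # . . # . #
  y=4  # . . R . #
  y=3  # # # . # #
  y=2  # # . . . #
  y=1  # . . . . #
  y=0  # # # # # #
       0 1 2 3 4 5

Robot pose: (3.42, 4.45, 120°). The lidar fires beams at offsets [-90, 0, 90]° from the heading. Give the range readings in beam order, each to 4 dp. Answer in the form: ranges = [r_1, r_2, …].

ranges = [1.8244, 0.6351, 0.9000]

beam 1: φ=-90°, α=30°
  dir = (cos 30°, sin 30°) = (0.8660, 0.5000); from cell (3,4)
  next x-line at t=0.6697, next y-line at t=1.1000; Δt_x=1.1547, Δt_y=2.0000
    x: enter (4,4) at t=0.6697
    y: enter (4,5) at t=1.1000
    x: enter (5,5) at t=1.8244 ← occupied
  → r_1 = 1.8244
beam 2: φ=0°, α=120°
  dir = (cos 120°, sin 120°) = (-0.5000, 0.8660); from cell (3,4)
  next x-line at t=0.8400, next y-line at t=0.6351; Δt_x=2.0000, Δt_y=1.1547
    y: enter (3,5) at t=0.6351 ← occupied
  → r_2 = 0.6351
beam 3: φ=90°, α=210°
  dir = (cos 210°, sin 210°) = (-0.8660, -0.5000); from cell (3,4)
  next x-line at t=0.4850, next y-line at t=0.9000; Δt_x=1.1547, Δt_y=2.0000
    x: enter (2,4) at t=0.4850
    y: enter (2,3) at t=0.9000 ← occupied
  → r_3 = 0.9000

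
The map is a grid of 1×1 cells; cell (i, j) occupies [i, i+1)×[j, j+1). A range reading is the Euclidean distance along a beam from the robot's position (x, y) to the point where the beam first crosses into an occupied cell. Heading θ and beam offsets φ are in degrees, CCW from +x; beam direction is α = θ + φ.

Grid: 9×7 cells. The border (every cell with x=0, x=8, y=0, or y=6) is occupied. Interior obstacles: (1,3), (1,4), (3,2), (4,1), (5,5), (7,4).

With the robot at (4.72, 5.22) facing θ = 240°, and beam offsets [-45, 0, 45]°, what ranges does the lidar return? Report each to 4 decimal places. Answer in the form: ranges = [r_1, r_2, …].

beam 1: φ=-45°, α=195°
  dir = (cos 195°, sin 195°) = (-0.9659, -0.2588); from cell (4,5)
  next x-line at t=0.7454, next y-line at t=0.8500; Δt_x=1.0353, Δt_y=3.8637
    x: enter (3,5) at t=0.7454
    y: enter (3,4) at t=0.8500
    x: enter (2,4) at t=1.7807
    x: enter (1,4) at t=2.8160 ← occupied
  → r_1 = 2.8160
beam 2: φ=0°, α=240°
  dir = (cos 240°, sin 240°) = (-0.5000, -0.8660); from cell (4,5)
  next x-line at t=1.4400, next y-line at t=0.2540; Δt_x=2.0000, Δt_y=1.1547
    y: enter (4,4) at t=0.2540
    y: enter (4,3) at t=1.4087
    x: enter (3,3) at t=1.4400
    y: enter (3,2) at t=2.5634 ← occupied
  → r_2 = 2.5634
beam 3: φ=45°, α=285°
  dir = (cos 285°, sin 285°) = (0.2588, -0.9659); from cell (4,5)
  next x-line at t=1.0818, next y-line at t=0.2278; Δt_x=3.8637, Δt_y=1.0353
    y: enter (4,4) at t=0.2278
    x: enter (5,4) at t=1.0818
    y: enter (5,3) at t=1.2630
    y: enter (5,2) at t=2.2983
    y: enter (5,1) at t=3.3336
    y: enter (5,0) at t=4.3689 ← occupied
  → r_3 = 4.3689

ranges = [2.8160, 2.5634, 4.3689]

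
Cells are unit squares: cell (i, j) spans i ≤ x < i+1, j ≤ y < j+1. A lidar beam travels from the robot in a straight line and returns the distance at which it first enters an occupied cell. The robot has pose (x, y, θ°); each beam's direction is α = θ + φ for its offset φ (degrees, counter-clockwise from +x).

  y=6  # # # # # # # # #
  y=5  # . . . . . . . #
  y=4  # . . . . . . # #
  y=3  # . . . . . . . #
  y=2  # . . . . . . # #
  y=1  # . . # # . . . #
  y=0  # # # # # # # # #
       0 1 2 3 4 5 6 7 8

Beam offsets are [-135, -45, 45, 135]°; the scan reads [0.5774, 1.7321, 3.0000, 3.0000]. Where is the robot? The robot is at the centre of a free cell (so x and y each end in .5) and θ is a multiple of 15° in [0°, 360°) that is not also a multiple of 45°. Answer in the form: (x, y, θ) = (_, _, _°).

(x, y, θ) = (6.5, 4.5, 105°)

Enumerate (i+0.5, j+0.5, θ) over the 31 free cells and 16 admissible headings. For each, cast all 4 beams and compare to the given ranges.
  (2.5, 2.5, 300°): beam 1 = 1.5529 ≠ 0.5774 ✗
  (1.5, 2.5, 105°): beam 1 = 1.7321 ≠ 0.5774 ✗
  (5.5, 2.5, 165°): beam 1 = 2.8868 ≠ 0.5774 ✗
  …
  (6.5, 4.5, 105°): r_1=0.5774, r_2=1.7321, r_3=3.0000, r_4=3.0000 — all match ✓
No second candidate reproduces the full scan.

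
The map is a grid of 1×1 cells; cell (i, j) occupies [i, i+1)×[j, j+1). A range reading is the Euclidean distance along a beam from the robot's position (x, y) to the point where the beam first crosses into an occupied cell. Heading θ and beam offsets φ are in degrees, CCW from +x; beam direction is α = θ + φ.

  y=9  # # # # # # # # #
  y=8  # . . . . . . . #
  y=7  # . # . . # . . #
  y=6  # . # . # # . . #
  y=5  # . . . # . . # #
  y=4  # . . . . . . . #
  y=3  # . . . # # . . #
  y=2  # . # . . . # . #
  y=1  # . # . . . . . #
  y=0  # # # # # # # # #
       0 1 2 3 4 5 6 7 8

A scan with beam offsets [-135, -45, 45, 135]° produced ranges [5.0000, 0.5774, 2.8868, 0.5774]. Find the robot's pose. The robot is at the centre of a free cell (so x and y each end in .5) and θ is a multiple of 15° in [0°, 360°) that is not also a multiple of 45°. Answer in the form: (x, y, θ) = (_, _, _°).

Candidates: 44 free-cell centres × 16 headings = 704 poses. Raycast each; keep the one whose scan matches to 4 dp.
  (7.5, 2.5, 255°): beam 1 = 4.0415 ≠ 5.0000 ✗
  (7.5, 8.5, 345°): beam 1 = 1.7321 ≠ 5.0000 ✗
  (3.5, 3.5, 150°): beam 1 = 0.5176 ≠ 5.0000 ✗
  (5.5, 2.5, 105°): beam 1 = 0.5774 ≠ 5.0000 ✗
  …
  (3.5, 6.5, 15°): r_1=5.0000, r_2=0.5774, r_3=2.8868, r_4=0.5774 — all match ✓
No second candidate reproduces the full scan.

(x, y, θ) = (3.5, 6.5, 15°)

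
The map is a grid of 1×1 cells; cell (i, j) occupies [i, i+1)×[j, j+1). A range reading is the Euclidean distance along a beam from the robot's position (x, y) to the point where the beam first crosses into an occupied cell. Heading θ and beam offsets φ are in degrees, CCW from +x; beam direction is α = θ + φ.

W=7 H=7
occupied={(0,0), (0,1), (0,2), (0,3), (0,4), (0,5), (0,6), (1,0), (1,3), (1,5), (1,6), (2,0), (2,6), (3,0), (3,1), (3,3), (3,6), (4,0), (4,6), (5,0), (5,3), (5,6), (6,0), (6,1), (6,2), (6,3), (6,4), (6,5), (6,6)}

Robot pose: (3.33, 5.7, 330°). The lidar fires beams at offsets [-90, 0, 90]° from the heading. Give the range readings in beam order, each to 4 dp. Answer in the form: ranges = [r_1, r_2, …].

ranges = [2.6600, 3.0831, 0.3464]

beam 1: φ=-90°, α=240°
  dir = (cos 240°, sin 240°) = (-0.5000, -0.8660); from cell (3,5)
  next x-line at t=0.6600, next y-line at t=0.8083; Δt_x=2.0000, Δt_y=1.1547
    x: enter (2,5) at t=0.6600
    y: enter (2,4) at t=0.8083
    y: enter (2,3) at t=1.9630
    x: enter (1,3) at t=2.6600 ← occupied
  → r_1 = 2.6600
beam 2: φ=0°, α=330°
  dir = (cos 330°, sin 330°) = (0.8660, -0.5000); from cell (3,5)
  next x-line at t=0.7736, next y-line at t=1.4000; Δt_x=1.1547, Δt_y=2.0000
    x: enter (4,5) at t=0.7736
    y: enter (4,4) at t=1.4000
    x: enter (5,4) at t=1.9283
    x: enter (6,4) at t=3.0831 ← occupied
  → r_2 = 3.0831
beam 3: φ=90°, α=60°
  dir = (cos 60°, sin 60°) = (0.5000, 0.8660); from cell (3,5)
  next x-line at t=1.3400, next y-line at t=0.3464; Δt_x=2.0000, Δt_y=1.1547
    y: enter (3,6) at t=0.3464 ← occupied
  → r_3 = 0.3464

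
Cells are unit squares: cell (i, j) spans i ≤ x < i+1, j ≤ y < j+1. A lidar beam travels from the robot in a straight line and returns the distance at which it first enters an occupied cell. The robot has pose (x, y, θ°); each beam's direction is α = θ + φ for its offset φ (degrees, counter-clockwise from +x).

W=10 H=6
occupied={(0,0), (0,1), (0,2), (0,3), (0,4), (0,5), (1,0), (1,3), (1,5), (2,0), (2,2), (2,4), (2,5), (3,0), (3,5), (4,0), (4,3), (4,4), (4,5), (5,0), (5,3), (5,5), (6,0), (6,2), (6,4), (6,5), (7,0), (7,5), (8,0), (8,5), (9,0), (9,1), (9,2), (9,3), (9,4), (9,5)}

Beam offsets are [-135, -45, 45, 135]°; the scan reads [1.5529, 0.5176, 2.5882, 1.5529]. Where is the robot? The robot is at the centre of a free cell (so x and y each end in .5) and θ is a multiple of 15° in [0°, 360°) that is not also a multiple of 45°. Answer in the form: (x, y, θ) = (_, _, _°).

Candidates: 24 free-cell centres × 16 headings = 384 poses. Raycast each; keep the one whose scan matches to 4 dp.
  (3.5, 2.5, 15°): beam 1 = 1.7321 ≠ 1.5529 ✗
  (5.5, 1.5, 165°): beam 1 = 1.0000 ≠ 1.5529 ✗
  (8.5, 3.5, 240°): beam 2 = 1.9319 ≠ 0.5176 ✗
  (8.5, 4.5, 60°): beam 1 = 1.9319 ≠ 1.5529 ✗
  …
  (8.5, 2.5, 60°): r_1=1.5529, r_2=0.5176, r_3=2.5882, r_4=1.5529 — all match ✓
Unique over the lattice → pose = (8.5, 2.5, 60°).

(x, y, θ) = (8.5, 2.5, 60°)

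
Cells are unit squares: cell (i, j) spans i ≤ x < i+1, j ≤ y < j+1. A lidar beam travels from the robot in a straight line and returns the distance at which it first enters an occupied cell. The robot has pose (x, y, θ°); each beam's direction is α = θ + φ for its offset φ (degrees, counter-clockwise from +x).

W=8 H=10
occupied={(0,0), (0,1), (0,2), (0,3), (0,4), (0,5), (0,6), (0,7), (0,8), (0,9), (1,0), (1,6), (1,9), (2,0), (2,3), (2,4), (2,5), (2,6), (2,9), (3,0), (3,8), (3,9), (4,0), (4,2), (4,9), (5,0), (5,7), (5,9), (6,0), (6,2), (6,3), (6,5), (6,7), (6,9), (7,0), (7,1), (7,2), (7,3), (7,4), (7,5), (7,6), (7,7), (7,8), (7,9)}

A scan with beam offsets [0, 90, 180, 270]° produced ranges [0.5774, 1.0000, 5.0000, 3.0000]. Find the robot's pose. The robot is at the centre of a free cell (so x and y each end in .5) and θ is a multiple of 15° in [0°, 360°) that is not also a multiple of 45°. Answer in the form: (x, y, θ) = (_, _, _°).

(x, y, θ) = (3.5, 7.5, 120°)

The pose lattice has 36·16 = 576 candidates. Test each by forward raycasting.
  (4.5, 3.5, 120°): beam 1 = 3.0000 ≠ 0.5774 ✗
  (3.5, 4.5, 330°): beam 1 = 2.8868 ≠ 0.5774 ✗
  (3.5, 7.5, 150°): beam 1 = 2.8868 ≠ 0.5774 ✗
  (6.5, 8.5, 330°): beam 2 = 0.5774 ≠ 1.0000 ✗
  (4.5, 8.5, 105°): beam 1 = 0.5176 ≠ 0.5774 ✗
  …
  (3.5, 7.5, 120°): r_1=0.5774, r_2=1.0000, r_3=5.0000, r_4=3.0000 — all match ✓
Unique over the lattice → pose = (3.5, 7.5, 120°).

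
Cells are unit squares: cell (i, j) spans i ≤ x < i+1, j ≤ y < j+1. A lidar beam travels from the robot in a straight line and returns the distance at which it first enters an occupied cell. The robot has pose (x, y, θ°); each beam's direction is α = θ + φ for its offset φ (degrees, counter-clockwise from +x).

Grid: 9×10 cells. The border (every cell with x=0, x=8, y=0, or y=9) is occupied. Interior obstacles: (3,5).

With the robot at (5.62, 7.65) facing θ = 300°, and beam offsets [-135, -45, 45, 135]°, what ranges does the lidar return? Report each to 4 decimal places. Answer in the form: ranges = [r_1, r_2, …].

ranges = [4.7830, 6.8846, 2.4640, 1.3976]

beam 1: φ=-135°, α=165°
  cosα=-0.9659 sinα=0.2588 | (5,7) | tMaxX 0.6419 tMaxY 1.3523 | tΔX 1.0353 tΔY 3.8637
    t=0.6419 [x] (4,7)
    t=1.3523 [y] (4,8)
    t=1.6771 [x] (3,8)
    t=2.7124 [x] (2,8)
    t=3.7477 [x] (1,8)
    t=4.7830 [x] (0,8) — stop
  → r_1 = 4.7830
beam 2: φ=-45°, α=255°
  cosα=-0.2588 sinα=-0.9659 | (5,7) | tMaxX 2.3955 tMaxY 0.6729 | tΔX 3.8637 tΔY 1.0353
    t=0.6729 [y] (5,6)
    t=1.7082 [y] (5,5)
    t=2.3955 [x] (4,5)
    t=2.7435 [y] (4,4)
    t=3.7788 [y] (4,3)
    t=4.8140 [y] (4,2)
    t=5.8493 [y] (4,1)
    t=6.2592 [x] (3,1)
    t=6.8846 [y] (3,0) — stop
  → r_2 = 6.8846
beam 3: φ=45°, α=345°
  cosα=0.9659 sinα=-0.2588 | (5,7) | tMaxX 0.3934 tMaxY 2.5114 | tΔX 1.0353 tΔY 3.8637
    t=0.3934 [x] (6,7)
    t=1.4287 [x] (7,7)
    t=2.4640 [x] (8,7) — stop
  → r_3 = 2.4640
beam 4: φ=135°, α=75°
  cosα=0.2588 sinα=0.9659 | (5,7) | tMaxX 1.4682 tMaxY 0.3623 | tΔX 3.8637 tΔY 1.0353
    t=0.3623 [y] (5,8)
    t=1.3976 [y] (5,9) — stop
  → r_4 = 1.3976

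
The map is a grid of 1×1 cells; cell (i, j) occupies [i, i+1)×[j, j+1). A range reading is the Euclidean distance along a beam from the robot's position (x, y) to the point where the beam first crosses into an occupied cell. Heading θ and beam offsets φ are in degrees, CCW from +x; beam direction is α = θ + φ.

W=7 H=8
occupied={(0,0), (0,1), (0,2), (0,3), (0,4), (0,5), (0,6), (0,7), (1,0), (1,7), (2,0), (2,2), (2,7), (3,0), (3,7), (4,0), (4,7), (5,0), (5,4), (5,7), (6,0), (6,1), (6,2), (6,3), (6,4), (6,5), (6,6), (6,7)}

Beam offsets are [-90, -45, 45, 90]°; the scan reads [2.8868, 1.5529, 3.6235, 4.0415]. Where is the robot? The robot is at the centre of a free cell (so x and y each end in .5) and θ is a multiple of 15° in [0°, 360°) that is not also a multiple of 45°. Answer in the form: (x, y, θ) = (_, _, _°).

Candidates: 28 free-cell centres × 16 headings = 448 poses. Raycast each; keep the one whose scan matches to 4 dp.
  (5.5, 2.5, 15°): beam 1 = 1.5529 ≠ 2.8868 ✗
  (2.5, 1.5, 300°): beam 1 = 1.0000 ≠ 2.8868 ✗
  (5.5, 6.5, 240°): beam 1 = 1.0000 ≠ 2.8868 ✗
  …
  (4.5, 3.5, 30°): r_1=2.8868, r_2=1.5529, r_3=3.6235, r_4=4.0415 — all match ✓
No second candidate reproduces the full scan.

(x, y, θ) = (4.5, 3.5, 30°)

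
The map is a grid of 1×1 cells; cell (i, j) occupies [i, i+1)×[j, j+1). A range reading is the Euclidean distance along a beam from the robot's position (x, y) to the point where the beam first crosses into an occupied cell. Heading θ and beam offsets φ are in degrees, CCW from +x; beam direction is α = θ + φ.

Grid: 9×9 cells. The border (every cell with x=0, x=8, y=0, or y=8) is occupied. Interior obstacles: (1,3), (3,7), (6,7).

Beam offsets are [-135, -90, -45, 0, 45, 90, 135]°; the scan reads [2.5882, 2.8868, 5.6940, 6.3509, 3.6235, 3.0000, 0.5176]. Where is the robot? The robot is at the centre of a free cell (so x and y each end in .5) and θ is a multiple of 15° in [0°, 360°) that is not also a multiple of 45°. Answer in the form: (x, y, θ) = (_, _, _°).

(x, y, θ) = (2.5, 3.5, 30°)

Candidates: 46 free-cell centres × 16 headings = 736 poses. Raycast each; keep the one whose scan matches to 4 dp.
  (6.5, 5.5, 195°): beam 1 = 2.8868 ≠ 2.5882 ✗
  (6.5, 4.5, 15°): beam 1 = 4.0415 ≠ 2.5882 ✗
  (6.5, 1.5, 285°): beam 1 = 6.3509 ≠ 2.5882 ✗
  (2.5, 2.5, 300°): beam 1 = 1.5529 ≠ 2.5882 ✗
  (7.5, 1.5, 15°): beam 1 = 0.5774 ≠ 2.5882 ✗
  …
  (2.5, 3.5, 30°): r_1=2.5882, r_2=2.8868, r_3=5.6940, r_4=6.3509, r_5=3.6235, r_6=3.0000, r_7=0.5176 — all match ✓
No second candidate reproduces the full scan.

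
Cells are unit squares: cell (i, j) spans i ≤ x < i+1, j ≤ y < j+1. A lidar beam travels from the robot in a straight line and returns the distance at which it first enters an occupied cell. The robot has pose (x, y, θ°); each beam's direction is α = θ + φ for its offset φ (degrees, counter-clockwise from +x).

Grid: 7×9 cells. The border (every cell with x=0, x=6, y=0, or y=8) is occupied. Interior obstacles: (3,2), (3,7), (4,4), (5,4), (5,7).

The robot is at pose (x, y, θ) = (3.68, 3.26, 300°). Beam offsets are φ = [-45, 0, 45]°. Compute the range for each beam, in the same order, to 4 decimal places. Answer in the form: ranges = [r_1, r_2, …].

ranges = [0.2692, 0.3002, 2.4018]

beam 1: φ=-45°, α=255°
  direction (-0.2588, -0.9659); cell (3,3); t to first gridline: x 2.6273, y 0.2692 (then +3.8637 / +1.0353)
    (3,2) via y @ 0.2692  # hit
  → r_1 = 0.2692
beam 2: φ=0°, α=300°
  direction (0.5000, -0.8660); cell (3,3); t to first gridline: x 0.6400, y 0.3002 (then +2.0000 / +1.1547)
    (3,2) via y @ 0.3002  # hit
  → r_2 = 0.3002
beam 3: φ=45°, α=345°
  direction (0.9659, -0.2588); cell (3,3); t to first gridline: x 0.3313, y 1.0046 (then +1.0353 / +3.8637)
    (4,3) via x @ 0.3313
    (4,2) via y @ 1.0046
    (5,2) via x @ 1.3666
    (6,2) via x @ 2.4018  # hit
  → r_3 = 2.4018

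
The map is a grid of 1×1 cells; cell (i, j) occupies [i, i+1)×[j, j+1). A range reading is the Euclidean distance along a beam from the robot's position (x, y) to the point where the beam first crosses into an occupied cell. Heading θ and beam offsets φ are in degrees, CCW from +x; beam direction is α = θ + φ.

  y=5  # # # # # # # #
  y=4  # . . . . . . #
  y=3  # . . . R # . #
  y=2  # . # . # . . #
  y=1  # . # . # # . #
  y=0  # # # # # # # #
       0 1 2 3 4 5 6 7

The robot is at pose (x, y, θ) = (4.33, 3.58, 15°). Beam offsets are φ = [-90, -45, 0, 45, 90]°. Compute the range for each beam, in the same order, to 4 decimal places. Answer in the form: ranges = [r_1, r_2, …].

beam 1: φ=-90°, α=285°
  cosα=0.2588 sinα=-0.9659 | (4,3) | tMaxX 2.5887 tMaxY 0.6005 | tΔX 3.8637 tΔY 1.0353
    t=0.6005 [y] (4,2) — stop
  → r_1 = 0.6005
beam 2: φ=-45°, α=330°
  cosα=0.8660 sinα=-0.5000 | (4,3) | tMaxX 0.7736 tMaxY 1.1600 | tΔX 1.1547 tΔY 2.0000
    t=0.7736 [x] (5,3) — stop
  → r_2 = 0.7736
beam 3: φ=0°, α=15°
  cosα=0.9659 sinα=0.2588 | (4,3) | tMaxX 0.6936 tMaxY 1.6228 | tΔX 1.0353 tΔY 3.8637
    t=0.6936 [x] (5,3) — stop
  → r_3 = 0.6936
beam 4: φ=45°, α=60°
  cosα=0.5000 sinα=0.8660 | (4,3) | tMaxX 1.3400 tMaxY 0.4850 | tΔX 2.0000 tΔY 1.1547
    t=0.4850 [y] (4,4)
    t=1.3400 [x] (5,4)
    t=1.6397 [y] (5,5) — stop
  → r_4 = 1.6397
beam 5: φ=90°, α=105°
  cosα=-0.2588 sinα=0.9659 | (4,3) | tMaxX 1.2750 tMaxY 0.4348 | tΔX 3.8637 tΔY 1.0353
    t=0.4348 [y] (4,4)
    t=1.2750 [x] (3,4)
    t=1.4701 [y] (3,5) — stop
  → r_5 = 1.4701

ranges = [0.6005, 0.7736, 0.6936, 1.6397, 1.4701]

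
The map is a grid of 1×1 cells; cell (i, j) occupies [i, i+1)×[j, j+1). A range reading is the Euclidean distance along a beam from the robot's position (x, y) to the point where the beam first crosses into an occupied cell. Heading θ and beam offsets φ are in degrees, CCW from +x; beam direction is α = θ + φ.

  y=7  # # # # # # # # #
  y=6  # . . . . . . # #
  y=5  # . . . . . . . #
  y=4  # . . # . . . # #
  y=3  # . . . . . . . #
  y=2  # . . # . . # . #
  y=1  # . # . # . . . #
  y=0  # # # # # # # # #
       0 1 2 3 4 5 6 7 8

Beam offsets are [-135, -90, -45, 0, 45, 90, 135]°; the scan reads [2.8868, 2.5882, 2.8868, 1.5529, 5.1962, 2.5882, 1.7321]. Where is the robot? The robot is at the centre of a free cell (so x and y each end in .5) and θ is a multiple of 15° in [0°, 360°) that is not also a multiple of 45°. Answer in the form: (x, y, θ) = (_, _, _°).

The pose lattice has 35·16 = 560 candidates. Test each by forward raycasting.
  (2.5, 4.5, 210°): beam 1 = 2.5882 ≠ 2.8868 ✗
  (4.5, 3.5, 15°): beam 1 = 1.0000 ≠ 2.8868 ✗
  (1.5, 4.5, 15°): beam 1 = 1.0000 ≠ 2.8868 ✗
  (4.5, 6.5, 30°): beam 1 = 1.9319 ≠ 2.8868 ✗
  (1.5, 6.5, 105°): beam 1 = 7.5056 ≠ 2.8868 ✗
  …
  (5.5, 4.5, 165°): r_1=2.8868, r_2=2.5882, r_3=2.8868, r_4=1.5529, r_5=5.1962, r_6=2.5882, r_7=1.7321 — all match ✓
Only this pose fits every beam.

(x, y, θ) = (5.5, 4.5, 165°)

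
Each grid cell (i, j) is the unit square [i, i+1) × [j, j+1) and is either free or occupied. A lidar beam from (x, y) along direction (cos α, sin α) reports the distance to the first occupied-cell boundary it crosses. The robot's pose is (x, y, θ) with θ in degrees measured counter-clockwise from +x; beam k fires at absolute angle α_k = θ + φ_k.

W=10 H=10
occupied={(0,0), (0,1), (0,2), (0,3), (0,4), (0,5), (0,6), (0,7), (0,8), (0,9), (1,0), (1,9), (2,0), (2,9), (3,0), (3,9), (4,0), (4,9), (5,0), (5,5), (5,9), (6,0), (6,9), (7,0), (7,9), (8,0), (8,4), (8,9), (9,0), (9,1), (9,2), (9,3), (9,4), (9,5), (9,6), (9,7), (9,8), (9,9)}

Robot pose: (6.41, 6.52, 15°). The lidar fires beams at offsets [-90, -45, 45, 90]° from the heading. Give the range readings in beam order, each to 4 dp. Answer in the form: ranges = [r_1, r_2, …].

beam 1: φ=-90°, α=285°
  d=(0.2588,-0.9659)  start (6,6)  tX=2.2796 tY=0.5383  stride 1/|dx|=3.8637 1/|dy|=1.0353
    cross y-line → (6,5), t=0.5383
    cross y-line → (6,4), t=1.5736
    cross x-line → (7,4), t=2.2796
    cross y-line → (7,3), t=2.6089
    cross y-line → (7,2), t=3.6442
    cross y-line → (7,1), t=4.6794
    cross y-line → (7,0), t=5.7147 (wall)
  → r_1 = 5.7147
beam 2: φ=-45°, α=330°
  d=(0.8660,-0.5000)  start (6,6)  tX=0.6813 tY=1.0400  stride 1/|dx|=1.1547 1/|dy|=2.0000
    cross x-line → (7,6), t=0.6813
    cross y-line → (7,5), t=1.0400
    cross x-line → (8,5), t=1.8360
    cross x-line → (9,5), t=2.9907 (wall)
  → r_2 = 2.9907
beam 3: φ=45°, α=60°
  d=(0.5000,0.8660)  start (6,6)  tX=1.1800 tY=0.5543  stride 1/|dx|=2.0000 1/|dy|=1.1547
    cross y-line → (6,7), t=0.5543
    cross x-line → (7,7), t=1.1800
    cross y-line → (7,8), t=1.7090
    cross y-line → (7,9), t=2.8637 (wall)
  → r_3 = 2.8637
beam 4: φ=90°, α=105°
  d=(-0.2588,0.9659)  start (6,6)  tX=1.5841 tY=0.4969  stride 1/|dx|=3.8637 1/|dy|=1.0353
    cross y-line → (6,7), t=0.4969
    cross y-line → (6,8), t=1.5322
    cross x-line → (5,8), t=1.5841
    cross y-line → (5,9), t=2.5675 (wall)
  → r_4 = 2.5675

ranges = [5.7147, 2.9907, 2.8637, 2.5675]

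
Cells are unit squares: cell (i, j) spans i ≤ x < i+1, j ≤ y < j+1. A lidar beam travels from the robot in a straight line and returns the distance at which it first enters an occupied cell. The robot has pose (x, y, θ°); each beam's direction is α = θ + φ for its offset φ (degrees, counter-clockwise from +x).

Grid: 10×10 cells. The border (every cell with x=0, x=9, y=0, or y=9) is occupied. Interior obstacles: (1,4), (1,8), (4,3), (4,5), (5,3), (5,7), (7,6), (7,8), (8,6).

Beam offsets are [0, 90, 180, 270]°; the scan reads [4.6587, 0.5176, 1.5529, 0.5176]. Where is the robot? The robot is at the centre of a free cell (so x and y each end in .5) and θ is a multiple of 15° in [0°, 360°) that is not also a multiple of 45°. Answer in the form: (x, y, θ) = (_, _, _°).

Enumerate (i+0.5, j+0.5, θ) over the 55 free cells and 16 admissible headings. For each, cast all 4 beams and compare to the given ranges.
  (8.5, 2.5, 255°): beam 1 = 1.5529 ≠ 4.6587 ✗
  (7.5, 7.5, 255°): beam 1 = 0.5176 ≠ 4.6587 ✗
  (6.5, 7.5, 150°): beam 1 = 0.5774 ≠ 4.6587 ✗
  …
  (5.5, 8.5, 195°): r_1=4.6587, r_2=0.5176, r_3=1.5529, r_4=0.5176 — all match ✓
Only this pose fits every beam.

(x, y, θ) = (5.5, 8.5, 195°)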